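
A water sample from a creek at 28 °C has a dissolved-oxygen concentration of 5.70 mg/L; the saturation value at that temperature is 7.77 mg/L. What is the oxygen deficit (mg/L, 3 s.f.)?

D ≈ 2.07 mg/L

D = C_s − C = 7.77 − 5.70 = 2.07 mg/L.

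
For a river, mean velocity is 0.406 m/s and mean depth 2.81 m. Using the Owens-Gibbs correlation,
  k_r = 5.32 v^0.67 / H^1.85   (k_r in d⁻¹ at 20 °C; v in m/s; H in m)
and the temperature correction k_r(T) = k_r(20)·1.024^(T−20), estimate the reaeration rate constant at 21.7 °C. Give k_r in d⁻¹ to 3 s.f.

k_r(20) = 5.32 × 0.406^0.67 / 2.81^1.85 = 5.32 × 0.5467 / 6.762 = 0.4300 d⁻¹.
k_r(21.7) = 0.4300 × 1.024^(21.7−20) = 0.4300 × 1.041 = 0.4477 d⁻¹.

k_r ≈ 0.448 d⁻¹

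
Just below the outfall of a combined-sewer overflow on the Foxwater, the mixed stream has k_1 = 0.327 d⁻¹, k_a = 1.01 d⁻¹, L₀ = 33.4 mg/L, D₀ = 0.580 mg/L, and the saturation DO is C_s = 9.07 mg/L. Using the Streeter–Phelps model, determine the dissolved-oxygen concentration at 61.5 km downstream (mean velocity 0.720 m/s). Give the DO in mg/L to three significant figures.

Travel time t = x/v = 61.5 km / (0.720 m/s) = 61500 m / 0.720 m/s = 85420 s = 0.9886 d.
k_1 L₀/(k_a−k_1) = 0.327×33.4/(1.01−0.327) = 10.92/0.6830 = 15.99 mg/L.
e^(−k_1 t) = e^(−0.327×0.9886) = 0.7238; e^(−k_a t) = e^(−1.01×0.9886) = 0.3684.
D = 15.99 × (0.7238 − 0.3684) + 0.580 × 0.3684 = 5.682 + 0.2137 = 5.896 mg/L.
DO = C_s − D = 9.07 − 5.896 = 3.174 mg/L.

DO ≈ 3.17 mg/L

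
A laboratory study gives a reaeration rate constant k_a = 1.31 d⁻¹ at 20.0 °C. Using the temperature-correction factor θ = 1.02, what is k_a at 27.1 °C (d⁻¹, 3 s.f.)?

k_a ≈ 1.51 d⁻¹

k_a(T₂) = k_a(T₁) · θ^(T₂−T₁) = 1.31 × 1.02^(27.1−20.0)
= 1.31 × 1.02^7.10 = 1.31 × 1.151 = 1.508 d⁻¹.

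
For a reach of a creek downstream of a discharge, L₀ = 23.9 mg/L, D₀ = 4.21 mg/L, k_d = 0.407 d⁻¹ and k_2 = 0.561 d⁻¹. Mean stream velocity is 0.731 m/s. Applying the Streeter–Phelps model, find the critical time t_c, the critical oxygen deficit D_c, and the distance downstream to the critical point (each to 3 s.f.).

With k_2/k_d = 1.378 and 1 − D₀(k_2−k_d)/(k_d L₀) = 0.9333,
t_c = ln(1.378 × 0.9333) / (0.561 − 0.407) = ln(1.287) / 0.1540 = 0.2519/0.1540 = 1.636 d.
D_c = (k_d/k_2) L₀ e^(−k_d t_c) = (0.407/0.561) × 23.9 × e^(−0.407×1.636) = 0.7255 × 23.9 × 0.5139 = 8.910 mg/L.
x_c = v t_c = 0.731 m/s × 1.636 d × 86400 s/d = 103300 m ≈ 103 km.

t_c ≈ 1.64 d; D_c ≈ 8.91 mg/L; x_c ≈ 103 km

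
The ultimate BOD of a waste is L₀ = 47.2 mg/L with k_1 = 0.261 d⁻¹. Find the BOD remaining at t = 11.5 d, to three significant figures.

L_t = L₀ e^(−k_1 t) = 47.2 × e^(−0.261×11.5) = 47.2 × 0.04971 = 2.346 mg/L.

L ≈ 2.35 mg/L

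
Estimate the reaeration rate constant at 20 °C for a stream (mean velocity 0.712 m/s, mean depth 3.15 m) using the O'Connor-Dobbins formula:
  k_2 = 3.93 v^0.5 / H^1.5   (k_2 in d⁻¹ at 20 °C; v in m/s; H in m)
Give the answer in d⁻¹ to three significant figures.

k_2 ≈ 0.593 d⁻¹

k_2 = 3.93 × 0.712^0.5 / 3.15^1.5 = 3.93 × 0.8438 / 5.591 = 0.5932 d⁻¹.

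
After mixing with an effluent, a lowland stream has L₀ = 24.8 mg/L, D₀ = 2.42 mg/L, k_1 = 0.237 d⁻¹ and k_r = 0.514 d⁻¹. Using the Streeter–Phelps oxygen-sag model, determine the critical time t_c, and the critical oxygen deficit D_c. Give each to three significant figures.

t_c = [1/(k_r−k_1)] ln[(k_r/k_1)(1 − D₀(k_r−k_1)/(k_1 L₀))]
= [1/(0.514−0.237)] ln[(0.514/0.237)(1 − 2.42×0.2770/(0.237×24.8))]
= (1/0.2770) ln[2.169 × 0.8860] = 3.610 × ln(1.921) = 3.610 × 0.6531 = 2.358 d.
L(t_c) = L₀ e^(−k_1 t_c) = 24.8 × 0.5719 = 14.18 mg/L, and at the critical point k_r D_c = k_1 L, so D_c = (0.237/0.514) × 14.18 = 6.540 mg/L.

t_c ≈ 2.36 d; D_c ≈ 6.54 mg/L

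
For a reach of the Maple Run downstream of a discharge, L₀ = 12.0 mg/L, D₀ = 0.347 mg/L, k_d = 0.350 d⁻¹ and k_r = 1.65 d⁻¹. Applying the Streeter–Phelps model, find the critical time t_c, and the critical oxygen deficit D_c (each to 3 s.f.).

t_c = [1/(k_r−k_d)] ln[(k_r/k_d)(1 − D₀(k_r−k_d)/(k_d L₀))]
= [1/(1.65−0.350)] ln[(1.65/0.350)(1 − 0.347×1.300/(0.350×12.0))]
= (1/1.300) ln[4.714 × 0.8926] = 0.7692 × ln(4.208) = 0.7692 × 1.437 = 1.105 d.
L(t_c) = L₀ e^(−k_d t_c) = 12.0 × 0.6792 = 8.150 mg/L, and at the critical point k_r D_c = k_d L, so D_c = (0.350/1.65) × 8.150 = 1.729 mg/L.

t_c ≈ 1.11 d; D_c ≈ 1.73 mg/L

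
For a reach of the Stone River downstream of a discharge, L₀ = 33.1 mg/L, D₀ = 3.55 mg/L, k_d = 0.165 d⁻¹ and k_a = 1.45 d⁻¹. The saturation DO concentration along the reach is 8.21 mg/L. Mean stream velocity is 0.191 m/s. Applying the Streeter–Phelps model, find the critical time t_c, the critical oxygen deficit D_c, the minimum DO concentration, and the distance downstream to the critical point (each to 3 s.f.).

t_c ≈ 0.288 d; D_c ≈ 3.59 mg/L; min DO ≈ 4.62 mg/L; x_c ≈ 4.75 km

With k_a/k_d = 8.788 and 1 − D₀(k_a−k_d)/(k_d L₀) = 0.1647,
t_c = ln(8.788 × 0.1647) / (1.45 − 0.165) = ln(1.448) / 1.285 = 0.3700/1.285 = 0.2879 d.
D_c = (k_d/k_a) L₀ e^(−k_d t_c) = (0.165/1.45) × 33.1 × e^(−0.165×0.2879) = 0.1138 × 33.1 × 0.9536 = 3.592 mg/L.
Minimum DO = C_s − D_c = 8.21 − 3.592 = 4.618 mg/L.
x_c = v t_c = 0.191 m/s × 0.2879 d × 86400 s/d = 4752 m ≈ 4.75 km.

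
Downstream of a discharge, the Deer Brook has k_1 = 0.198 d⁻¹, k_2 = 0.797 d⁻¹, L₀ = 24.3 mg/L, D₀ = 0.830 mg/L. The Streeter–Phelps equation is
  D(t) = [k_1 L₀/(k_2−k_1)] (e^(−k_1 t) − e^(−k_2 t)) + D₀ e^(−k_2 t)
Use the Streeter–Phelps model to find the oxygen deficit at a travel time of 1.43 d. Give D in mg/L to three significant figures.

D ≈ 3.75 mg/L

k_1 L₀/(k_2−k_1) = 0.198×24.3/(0.797−0.198) = 4.811/0.5990 = 8.032 mg/L.
e^(−k_1 t) = e^(−0.198×1.430) = 0.7534; e^(−k_2 t) = e^(−0.797×1.430) = 0.3199.
D = 8.032 × (0.7534 − 0.3199) + 0.830 × 0.3199 = 3.482 + 0.2655 = 3.748 mg/L.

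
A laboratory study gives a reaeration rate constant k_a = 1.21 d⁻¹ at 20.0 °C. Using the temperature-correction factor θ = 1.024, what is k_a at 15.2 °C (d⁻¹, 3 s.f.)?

k_a(T₂) = k_a(T₁) · θ^(T₂−T₁) = 1.21 × 1.024^(15.2−20.0)
= 1.21 × 1.024^-4.80 = 1.21 × 0.8924 = 1.080 d⁻¹.

k_a ≈ 1.08 d⁻¹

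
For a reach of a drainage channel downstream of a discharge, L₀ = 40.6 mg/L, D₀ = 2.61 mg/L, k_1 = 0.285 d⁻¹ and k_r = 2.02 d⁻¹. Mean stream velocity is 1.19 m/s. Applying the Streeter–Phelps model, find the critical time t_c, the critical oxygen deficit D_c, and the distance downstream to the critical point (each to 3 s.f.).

t_c ≈ 0.843 d; D_c ≈ 4.51 mg/L; x_c ≈ 86.6 km

t_c = [1/(k_r−k_1)] ln[(k_r/k_1)(1 − D₀(k_r−k_1)/(k_1 L₀))]
= [1/(2.02−0.285)] ln[(2.02/0.285)(1 − 2.61×1.735/(0.285×40.6))]
= (1/1.735) ln[7.088 × 0.6086] = 0.5764 × ln(4.314) = 0.5764 × 1.462 = 0.8426 d.
D_c = (k_1/k_r) L₀ e^(−k_1 t_c) = (0.285/2.02) × 40.6 × e^(−0.285×0.8426) = 0.1411 × 40.6 × 0.7865 = 4.505 mg/L.
x_c = v t_c = 1.19 m/s × 0.8426 d × 86400 s/d = 86630 m ≈ 86.6 km.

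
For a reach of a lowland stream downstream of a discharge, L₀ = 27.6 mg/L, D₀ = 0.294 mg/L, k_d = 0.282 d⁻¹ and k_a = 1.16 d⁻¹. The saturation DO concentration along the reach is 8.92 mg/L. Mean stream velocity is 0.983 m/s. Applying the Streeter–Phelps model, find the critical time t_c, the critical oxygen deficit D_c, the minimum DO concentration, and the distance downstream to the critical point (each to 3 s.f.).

t_c ≈ 1.57 d; D_c ≈ 4.31 mg/L; min DO ≈ 4.61 mg/L; x_c ≈ 134 km

At the critical point dD/dt = 0, so k_d L₀ e^(−k_d t) = k_a D. Substituting D(t) from the Streeter–Phelps equation and solving for t gives
t_c = ln[(k_a/k_d)(1 − D₀(k_a−k_d)/(k_d L₀))] / (k_a−k_d).
Here k_a−k_d = 0.8780 d⁻¹ and 1 − D₀(k_a−k_d)/(k_d L₀) = 1 − 0.294×0.8780/(0.282×27.6) = 0.9668, so
t_c = ln(4.113 × 0.9668) / 0.8780 = 1.381 / 0.8780 = 1.572 d.
L(t_c) = L₀ e^(−k_d t_c) = 27.6 × 0.6418 = 17.71 mg/L, and at the critical point k_a D_c = k_d L, so D_c = (0.282/1.16) × 17.71 = 4.307 mg/L.
Minimum DO = C_s − D_c = 8.92 − 4.307 = 4.613 mg/L.
x_c = v t_c = 0.983 m/s × 1.572 d × 86400 s/d = 133500 m ≈ 134 km.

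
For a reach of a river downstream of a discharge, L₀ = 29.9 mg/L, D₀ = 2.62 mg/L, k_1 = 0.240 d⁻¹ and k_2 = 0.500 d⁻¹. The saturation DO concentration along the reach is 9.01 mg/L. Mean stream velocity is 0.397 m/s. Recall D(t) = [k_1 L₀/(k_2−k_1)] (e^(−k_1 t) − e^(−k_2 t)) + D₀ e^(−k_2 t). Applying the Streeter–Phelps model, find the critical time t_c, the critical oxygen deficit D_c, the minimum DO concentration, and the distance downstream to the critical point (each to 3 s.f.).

t_c ≈ 2.44 d; D_c ≈ 7.99 mg/L; min DO ≈ 1.02 mg/L; x_c ≈ 83.7 km

With k_2/k_1 = 2.083 and 1 − D₀(k_2−k_1)/(k_1 L₀) = 0.9051,
t_c = ln(2.083 × 0.9051) / (0.500 − 0.240) = ln(1.886) / 0.2600 = 0.6342/0.2600 = 2.439 d.
D_c = (k_1/k_2) L₀ e^(−k_1 t_c) = (0.240/0.500) × 29.9 × e^(−0.240×2.439) = 0.4800 × 29.9 × 0.5569 = 7.992 mg/L.
Minimum DO = C_s − D_c = 9.01 − 7.992 = 1.018 mg/L.
x_c = v t_c = 0.397 m/s × 2.439 d × 86400 s/d = 83670 m ≈ 83.7 km.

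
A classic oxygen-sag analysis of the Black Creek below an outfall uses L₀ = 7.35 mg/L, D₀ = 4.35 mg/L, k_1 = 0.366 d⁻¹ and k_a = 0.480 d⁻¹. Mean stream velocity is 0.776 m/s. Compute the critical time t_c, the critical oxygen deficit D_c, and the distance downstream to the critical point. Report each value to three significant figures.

t_c ≈ 0.591 d; D_c ≈ 4.51 mg/L; x_c ≈ 39.6 km

With k_a/k_1 = 1.311 and 1 − D₀(k_a−k_1)/(k_1 L₀) = 0.8157,
t_c = ln(1.311 × 0.8157) / (0.480 − 0.366) = ln(1.070) / 0.1140 = 0.06739/0.1140 = 0.5912 d.
L(t_c) = L₀ e^(−k_1 t_c) = 7.35 × 0.8054 = 5.920 mg/L, and at the critical point k_a D_c = k_1 L, so D_c = (0.366/0.480) × 5.920 = 4.514 mg/L.
x_c = v t_c = 0.776 m/s × 0.5912 d × 86400 s/d = 39630 m ≈ 39.6 km.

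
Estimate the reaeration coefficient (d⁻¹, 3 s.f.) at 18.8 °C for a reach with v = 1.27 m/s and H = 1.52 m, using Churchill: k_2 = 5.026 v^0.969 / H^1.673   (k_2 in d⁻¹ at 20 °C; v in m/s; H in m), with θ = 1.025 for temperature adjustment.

k_2(20) = 5.026 × 1.27^0.969 / 1.52^1.673 = 5.026 × 1.261 / 2.015 = 3.145 d⁻¹.
k_2(18.8) = 3.145 × 1.025^(18.8−20) = 3.145 × 0.9708 = 3.053 d⁻¹.

k_2 ≈ 3.05 d⁻¹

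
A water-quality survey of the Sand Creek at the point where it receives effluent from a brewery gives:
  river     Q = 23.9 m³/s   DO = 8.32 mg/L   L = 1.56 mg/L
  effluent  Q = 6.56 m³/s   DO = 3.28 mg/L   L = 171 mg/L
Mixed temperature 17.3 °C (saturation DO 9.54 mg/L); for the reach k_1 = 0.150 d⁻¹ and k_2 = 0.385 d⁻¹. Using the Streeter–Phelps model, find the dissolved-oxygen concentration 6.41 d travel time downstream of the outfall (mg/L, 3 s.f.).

DO ≈ 2.12 mg/L

Mixed DO = (23.9×8.32 + 6.56×3.28)/(23.9+6.56) = 220.4/30.46 = 7.235 mg/L.
Mixed L₀ = (23.9×1.56 + 6.56×171)/(30.46) = 1159/30.46 = 38.05 mg/L.
Initial deficit D₀ = C_s − DO₀ = 9.54 − 7.235 = 2.305 mg/L.
D(6.41) = [0.150×38.05/(0.385−0.150)](e^(−0.150×6.41) − e^(−0.385×6.41)) + 2.305 e^(−0.385×6.41)
= 24.29 × (0.3823 − 0.08477) + 2.305 × 0.08477 = 7.422 mg/L.
DO = 9.54 − 7.422 = 2.118 mg/L.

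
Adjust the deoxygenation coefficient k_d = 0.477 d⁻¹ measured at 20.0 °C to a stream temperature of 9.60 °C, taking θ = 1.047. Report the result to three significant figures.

k_d ≈ 0.296 d⁻¹

k_d(T₂) = k_d(T₁) · θ^(T₂−T₁) = 0.477 × 1.047^(9.60−20.0)
= 0.477 × 1.047^-10.4 = 0.477 × 0.6202 = 0.2959 d⁻¹.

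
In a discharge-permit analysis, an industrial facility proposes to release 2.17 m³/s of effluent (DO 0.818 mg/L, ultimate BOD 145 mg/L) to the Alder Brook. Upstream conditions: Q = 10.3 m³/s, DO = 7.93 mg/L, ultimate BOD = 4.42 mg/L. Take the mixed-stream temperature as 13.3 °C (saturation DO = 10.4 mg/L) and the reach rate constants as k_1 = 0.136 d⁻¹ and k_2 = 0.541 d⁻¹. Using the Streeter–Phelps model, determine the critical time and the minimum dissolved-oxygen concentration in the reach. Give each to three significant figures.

t_c ≈ 2.22 d; minimum DO ≈ 5.03 mg/L

Mixed DO = (10.3×7.93 + 2.17×0.818)/(10.3+2.17) = 83.45/12.47 = 6.692 mg/L.
Mixed L₀ = (10.3×4.42 + 2.17×145)/(12.47) = 360.2/12.47 = 28.88 mg/L.
Initial deficit D₀ = C_s − DO₀ = 10.4 − 6.692 = 3.708 mg/L.
t_c = (1/0.4050) ln[(0.541/0.136)(1 − 3.708×0.4050/(0.136×28.88))] = 2.469 × ln(2.457) = 2.220 d.
D_c = (0.136/0.541) × 28.88 × e^(−0.136×2.220) = 0.2514 × 28.88 × 0.7394 = 5.369 mg/L.
Minimum DO = 10.4 − 5.369 = 5.031 mg/L.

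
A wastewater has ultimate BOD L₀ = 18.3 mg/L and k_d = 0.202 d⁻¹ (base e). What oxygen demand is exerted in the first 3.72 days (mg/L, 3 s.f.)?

y_t = L₀(1 − e^(−k_d t)) = 18.3 × (1 − e^(−0.202×3.72))
= 18.3 × (1 − 0.4717) = 18.3 × 0.5283 = 9.668 mg/L.

y ≈ 9.67 mg/L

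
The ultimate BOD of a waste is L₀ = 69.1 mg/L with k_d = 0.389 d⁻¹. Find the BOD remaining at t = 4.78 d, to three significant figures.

L ≈ 10.8 mg/L

L_t = L₀ e^(−k_d t) = 69.1 × e^(−0.389×4.78) = 69.1 × 0.1558 = 10.76 mg/L.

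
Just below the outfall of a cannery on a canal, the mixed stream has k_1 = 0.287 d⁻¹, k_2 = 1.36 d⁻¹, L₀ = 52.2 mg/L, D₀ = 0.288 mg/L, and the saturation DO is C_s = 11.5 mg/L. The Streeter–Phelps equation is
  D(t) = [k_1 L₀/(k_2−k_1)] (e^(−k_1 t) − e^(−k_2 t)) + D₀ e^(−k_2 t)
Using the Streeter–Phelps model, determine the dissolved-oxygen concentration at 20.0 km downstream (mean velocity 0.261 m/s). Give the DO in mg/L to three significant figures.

Travel time t = x/v = 20.0 km / (0.261 m/s) = 20000 m / 0.261 m/s = 76630 s = 0.8869 d.
k_1 L₀/(k_2−k_1) = 0.287×52.2/(1.36−0.287) = 14.98/1.073 = 13.96 mg/L.
e^(−k_1 t) = e^(−0.287×0.8869) = 0.7753; e^(−k_2 t) = e^(−1.36×0.8869) = 0.2993.
D = 13.96 × (0.7753 − 0.2993) + 0.288 × 0.2993 = 6.645 + 0.08621 = 6.731 mg/L.
DO = C_s − D = 11.5 − 6.731 = 4.769 mg/L.

DO ≈ 4.77 mg/L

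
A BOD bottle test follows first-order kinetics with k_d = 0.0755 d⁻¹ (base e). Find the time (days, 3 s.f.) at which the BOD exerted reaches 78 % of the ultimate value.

t ≈ 20.1 d

y/L₀ = 1 − e^(−k_d t) = 0.78 ⇒ e^(−k_d t) = 0.220
t = −ln(0.220) / 0.0755 = 1.514 / 0.0755 = 20.05 d.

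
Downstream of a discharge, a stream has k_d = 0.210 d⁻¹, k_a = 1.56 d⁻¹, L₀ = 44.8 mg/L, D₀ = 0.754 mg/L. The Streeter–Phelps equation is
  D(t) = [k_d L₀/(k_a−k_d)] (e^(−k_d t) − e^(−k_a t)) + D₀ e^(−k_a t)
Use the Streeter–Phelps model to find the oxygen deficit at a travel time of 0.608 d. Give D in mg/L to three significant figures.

k_d L₀/(k_a−k_d) = 0.210×44.8/(1.56−0.210) = 9.408/1.350 = 6.969 mg/L.
e^(−k_d t) = e^(−0.210×0.6080) = 0.8801; e^(−k_a t) = e^(−1.56×0.6080) = 0.3873.
D = 6.969 × (0.8801 − 0.3873) + 0.754 × 0.3873 = 3.434 + 0.2920 = 3.726 mg/L.

D ≈ 3.73 mg/L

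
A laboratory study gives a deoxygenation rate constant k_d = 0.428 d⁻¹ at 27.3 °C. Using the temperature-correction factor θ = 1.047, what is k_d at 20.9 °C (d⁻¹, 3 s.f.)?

k_d ≈ 0.319 d⁻¹

k_d(T₂) = k_d(T₁) · θ^(T₂−T₁) = 0.428 × 1.047^(20.9−27.3)
= 0.428 × 1.047^-6.40 = 0.428 × 0.7453 = 0.3190 d⁻¹.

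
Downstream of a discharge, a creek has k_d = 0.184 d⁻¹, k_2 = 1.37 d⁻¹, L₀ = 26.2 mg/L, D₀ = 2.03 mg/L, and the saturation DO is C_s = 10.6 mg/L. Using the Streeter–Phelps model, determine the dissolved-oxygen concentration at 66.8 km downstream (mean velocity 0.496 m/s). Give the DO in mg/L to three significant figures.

DO ≈ 7.79 mg/L

Travel time t = x/v = 66.8 km / (0.496 m/s) = 66800 m / 0.496 m/s = 134700 s = 1.559 d.
k_d L₀/(k_2−k_d) = 0.184×26.2/(1.37−0.184) = 4.821/1.186 = 4.065 mg/L.
e^(−k_d t) = e^(−0.184×1.559) = 0.7507; e^(−k_2 t) = e^(−1.37×1.559) = 0.1182.
D = 4.065 × (0.7507 − 0.1182) + 2.03 × 0.1182 = 2.571 + 0.2399 = 2.811 mg/L.
DO = C_s − D = 10.6 − 2.811 = 7.789 mg/L.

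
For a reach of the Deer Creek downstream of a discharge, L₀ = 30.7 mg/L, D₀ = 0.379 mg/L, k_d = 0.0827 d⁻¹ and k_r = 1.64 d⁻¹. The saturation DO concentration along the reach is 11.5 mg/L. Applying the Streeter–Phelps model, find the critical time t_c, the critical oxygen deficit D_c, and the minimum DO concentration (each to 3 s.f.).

t_c ≈ 1.75 d; D_c ≈ 1.34 mg/L; min DO ≈ 10.2 mg/L

t_c = [1/(k_r−k_d)] ln[(k_r/k_d)(1 − D₀(k_r−k_d)/(k_d L₀))]
= [1/(1.64−0.0827)] ln[(1.64/0.0827)(1 − 0.379×1.557/(0.0827×30.7))]
= (1/1.557) ln[19.83 × 0.7675] = 0.6421 × ln(15.22) = 0.6421 × 2.723 = 1.748 d.
D_c = (k_d/k_r) L₀ e^(−k_d t_c) = (0.0827/1.64) × 30.7 × e^(−0.0827×1.748) = 0.05043 × 30.7 × 0.8654 = 1.340 mg/L.
Minimum DO = C_s − D_c = 11.5 − 1.340 = 10.16 mg/L.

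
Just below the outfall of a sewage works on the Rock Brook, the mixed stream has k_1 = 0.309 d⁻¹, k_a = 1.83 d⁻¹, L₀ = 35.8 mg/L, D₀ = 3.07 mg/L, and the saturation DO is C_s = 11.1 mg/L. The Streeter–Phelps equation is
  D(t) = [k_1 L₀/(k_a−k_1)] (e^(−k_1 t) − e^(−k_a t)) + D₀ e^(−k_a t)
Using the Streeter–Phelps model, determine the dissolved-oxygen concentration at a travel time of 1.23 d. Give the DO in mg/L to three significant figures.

k_1 L₀/(k_a−k_1) = 0.309×35.8/(1.83−0.309) = 11.06/1.521 = 7.273 mg/L.
e^(−k_1 t) = e^(−0.309×1.230) = 0.6838; e^(−k_a t) = e^(−1.83×1.230) = 0.1053.
D = 7.273 × (0.6838 − 0.1053) + 3.07 × 0.1053 = 4.207 + 0.3233 = 4.531 mg/L.
DO = C_s − D = 11.1 − 4.531 = 6.569 mg/L.

DO ≈ 6.57 mg/L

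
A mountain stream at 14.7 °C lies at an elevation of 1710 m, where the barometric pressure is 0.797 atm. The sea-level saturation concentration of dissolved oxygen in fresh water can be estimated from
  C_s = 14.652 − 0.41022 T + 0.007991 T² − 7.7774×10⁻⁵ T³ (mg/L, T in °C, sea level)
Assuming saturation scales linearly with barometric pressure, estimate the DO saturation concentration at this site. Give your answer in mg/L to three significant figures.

C_s ≈ 8.05 mg/L

At sea level: C_s = 14.652 − 0.41022×14.7 + 0.007991×14.7² − 7.7774×10⁻⁵×14.7³ = 10.10 mg/L.
Pressure correction: C_s' = 10.10 × 0.797 = 8.051 mg/L.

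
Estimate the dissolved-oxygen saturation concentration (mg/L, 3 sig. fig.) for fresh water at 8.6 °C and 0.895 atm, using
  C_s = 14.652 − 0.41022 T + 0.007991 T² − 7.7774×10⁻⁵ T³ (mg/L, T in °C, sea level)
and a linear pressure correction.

C_s ≈ 10.4 mg/L

At sea level: C_s = 14.652 − 0.41022×8.6 + 0.007991×8.6² − 7.7774×10⁻⁵×8.6³ = 11.67 mg/L.
Pressure correction: C_s' = 11.67 × 0.895 = 10.44 mg/L.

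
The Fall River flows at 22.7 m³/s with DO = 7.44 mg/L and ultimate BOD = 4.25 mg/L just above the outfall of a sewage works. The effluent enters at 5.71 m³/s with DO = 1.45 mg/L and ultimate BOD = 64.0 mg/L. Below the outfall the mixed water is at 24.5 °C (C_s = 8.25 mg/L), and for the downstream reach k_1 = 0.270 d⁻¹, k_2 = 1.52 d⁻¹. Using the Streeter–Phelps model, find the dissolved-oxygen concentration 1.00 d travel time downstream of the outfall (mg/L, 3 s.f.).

Mixed DO = (22.7×7.44 + 5.71×1.45)/(22.7+5.71) = 177.2/28.41 = 6.236 mg/L.
Mixed L₀ = (22.7×4.25 + 5.71×64.0)/(28.41) = 461.9/28.41 = 16.26 mg/L.
Initial deficit D₀ = C_s − DO₀ = 8.25 − 6.236 = 2.014 mg/L.
D(1.00) = [0.270×16.26/(1.52−0.270)](e^(−0.270×1.00) − e^(−1.52×1.00)) + 2.014 e^(−1.52×1.00)
= 3.512 × (0.7634 − 0.2187) + 2.014 × 0.2187 = 2.353 mg/L.
DO = 8.25 − 2.353 = 5.897 mg/L.

DO ≈ 5.90 mg/L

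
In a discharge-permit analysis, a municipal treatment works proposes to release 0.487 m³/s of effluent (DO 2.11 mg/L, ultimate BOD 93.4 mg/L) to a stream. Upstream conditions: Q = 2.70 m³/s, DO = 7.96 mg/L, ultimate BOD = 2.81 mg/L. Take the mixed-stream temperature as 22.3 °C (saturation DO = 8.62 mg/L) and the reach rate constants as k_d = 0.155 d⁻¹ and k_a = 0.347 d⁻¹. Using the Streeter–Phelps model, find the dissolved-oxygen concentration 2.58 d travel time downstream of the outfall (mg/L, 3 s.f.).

Mixed DO = (2.70×7.96 + 0.487×2.11)/(2.70+0.487) = 22.52/3.187 = 7.066 mg/L.
Mixed L₀ = (2.70×2.81 + 0.487×93.4)/(3.187) = 53.07/3.187 = 16.65 mg/L.
Initial deficit D₀ = C_s − DO₀ = 8.62 − 7.066 = 1.554 mg/L.
D(2.58) = [0.155×16.65/(0.347−0.155)](e^(−0.155×2.58) − e^(−0.347×2.58)) + 1.554 e^(−0.347×2.58)
= 13.44 × (0.6704 − 0.4085) + 1.554 × 0.4085 = 4.156 mg/L.
DO = 8.62 − 4.156 = 4.464 mg/L.

DO ≈ 4.46 mg/L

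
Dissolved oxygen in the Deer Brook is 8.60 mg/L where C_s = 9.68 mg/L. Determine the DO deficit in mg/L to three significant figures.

D ≈ 1.08 mg/L

D = C_s − C = 9.68 − 8.60 = 1.08 mg/L.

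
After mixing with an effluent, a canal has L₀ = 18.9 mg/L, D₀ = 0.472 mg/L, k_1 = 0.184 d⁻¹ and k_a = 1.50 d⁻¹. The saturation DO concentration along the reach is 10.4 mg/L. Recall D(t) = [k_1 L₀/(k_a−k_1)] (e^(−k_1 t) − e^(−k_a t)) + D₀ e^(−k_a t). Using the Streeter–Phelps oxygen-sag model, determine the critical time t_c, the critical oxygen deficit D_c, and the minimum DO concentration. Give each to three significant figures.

At the critical point dD/dt = 0, so k_1 L₀ e^(−k_1 t) = k_a D. Substituting D(t) from the Streeter–Phelps equation and solving for t gives
t_c = ln[(k_a/k_1)(1 − D₀(k_a−k_1)/(k_1 L₀))] / (k_a−k_1).
Here k_a−k_1 = 1.316 d⁻¹ and 1 − D₀(k_a−k_1)/(k_1 L₀) = 1 − 0.472×1.316/(0.184×18.9) = 0.8214, so
t_c = ln(8.152 × 0.8214) / 1.316 = 1.902 / 1.316 = 1.445 d.
L(t_c) = L₀ e^(−k_1 t_c) = 18.9 × 0.7665 = 14.49 mg/L, and at the critical point k_a D_c = k_1 L, so D_c = (0.184/1.50) × 14.49 = 1.777 mg/L.
Minimum DO = C_s − D_c = 10.4 − 1.777 = 8.623 mg/L.

t_c ≈ 1.44 d; D_c ≈ 1.78 mg/L; min DO ≈ 8.62 mg/L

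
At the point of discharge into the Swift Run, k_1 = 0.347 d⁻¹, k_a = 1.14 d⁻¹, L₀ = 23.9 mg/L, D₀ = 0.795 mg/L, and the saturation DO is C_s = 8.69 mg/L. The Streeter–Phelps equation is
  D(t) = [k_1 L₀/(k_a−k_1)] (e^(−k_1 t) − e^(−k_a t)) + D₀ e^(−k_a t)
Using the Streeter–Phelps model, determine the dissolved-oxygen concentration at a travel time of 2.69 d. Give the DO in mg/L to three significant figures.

k_1 L₀/(k_a−k_1) = 0.347×23.9/(1.14−0.347) = 8.293/0.7930 = 10.46 mg/L.
e^(−k_1 t) = e^(−0.347×2.690) = 0.3932; e^(−k_a t) = e^(−1.14×2.690) = 0.04658.
D = 10.46 × (0.3932 − 0.04658) + 0.795 × 0.04658 = 3.625 + 0.03703 = 3.662 mg/L.
DO = C_s − D = 8.69 − 3.662 = 5.028 mg/L.

DO ≈ 5.03 mg/L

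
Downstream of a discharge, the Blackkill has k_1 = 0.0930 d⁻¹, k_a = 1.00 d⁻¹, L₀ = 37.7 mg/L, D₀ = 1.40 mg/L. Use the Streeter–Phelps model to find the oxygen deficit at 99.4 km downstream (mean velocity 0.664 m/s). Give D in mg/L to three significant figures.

Travel time t = x/v = 99.4 km / (0.664 m/s) = 99400 m / 0.664 m/s = 149700 s = 1.733 d.
k_1 L₀/(k_a−k_1) = 0.0930×37.7/(1.00−0.0930) = 3.506/0.9070 = 3.866 mg/L.
e^(−k_1 t) = e^(−0.0930×1.733) = 0.8512; e^(−k_a t) = e^(−1.00×1.733) = 0.1768.
D = 3.866 × (0.8512 − 0.1768) + 1.40 × 0.1768 = 2.607 + 0.2475 = 2.854 mg/L.

D ≈ 2.85 mg/L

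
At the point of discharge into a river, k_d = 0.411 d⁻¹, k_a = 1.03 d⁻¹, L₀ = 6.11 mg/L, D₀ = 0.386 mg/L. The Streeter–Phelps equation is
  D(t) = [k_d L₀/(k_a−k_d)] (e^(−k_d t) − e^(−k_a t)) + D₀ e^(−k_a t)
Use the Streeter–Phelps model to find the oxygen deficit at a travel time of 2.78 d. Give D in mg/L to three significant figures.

k_d L₀/(k_a−k_d) = 0.411×6.11/(1.03−0.411) = 2.511/0.6190 = 4.057 mg/L.
e^(−k_d t) = e^(−0.411×2.780) = 0.3190; e^(−k_a t) = e^(−1.03×2.780) = 0.05707.
D = 4.057 × (0.3190 − 0.05707) + 0.386 × 0.05707 = 1.063 + 0.02203 = 1.085 mg/L.

D ≈ 1.08 mg/L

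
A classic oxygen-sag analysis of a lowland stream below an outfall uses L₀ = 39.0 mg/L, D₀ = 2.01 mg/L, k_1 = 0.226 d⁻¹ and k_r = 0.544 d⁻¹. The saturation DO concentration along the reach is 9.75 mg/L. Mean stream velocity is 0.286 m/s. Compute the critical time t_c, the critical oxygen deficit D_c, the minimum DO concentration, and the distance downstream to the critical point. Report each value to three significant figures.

t_c = [1/(k_r−k_1)] ln[(k_r/k_1)(1 − D₀(k_r−k_1)/(k_1 L₀))]
= [1/(0.544−0.226)] ln[(0.544/0.226)(1 − 2.01×0.3180/(0.226×39.0))]
= (1/0.3180) ln[2.407 × 0.9275] = 3.145 × ln(2.233) = 3.145 × 0.8031 = 2.526 d.
L(t_c) = L₀ e^(−k_1 t_c) = 39.0 × 0.5651 = 22.04 mg/L, and at the critical point k_r D_c = k_1 L, so D_c = (0.226/0.544) × 22.04 = 9.156 mg/L.
Minimum DO = C_s − D_c = 9.75 − 9.156 = 0.5944 mg/L.
x_c = v t_c = 0.286 m/s × 2.526 d × 86400 s/d = 62410 m ≈ 62.4 km.

t_c ≈ 2.53 d; D_c ≈ 9.16 mg/L; min DO ≈ 0.594 mg/L; x_c ≈ 62.4 km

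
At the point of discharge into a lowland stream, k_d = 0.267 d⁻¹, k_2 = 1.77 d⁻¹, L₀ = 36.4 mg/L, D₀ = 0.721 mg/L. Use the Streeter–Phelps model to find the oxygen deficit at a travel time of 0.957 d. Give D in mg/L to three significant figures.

D ≈ 3.95 mg/L

k_d L₀/(k_2−k_d) = 0.267×36.4/(1.77−0.267) = 9.719/1.503 = 6.466 mg/L.
e^(−k_d t) = e^(−0.267×0.9570) = 0.7745; e^(−k_2 t) = e^(−1.77×0.9570) = 0.1838.
D = 6.466 × (0.7745 − 0.1838) + 0.721 × 0.1838 = 3.820 + 0.1325 = 3.952 mg/L.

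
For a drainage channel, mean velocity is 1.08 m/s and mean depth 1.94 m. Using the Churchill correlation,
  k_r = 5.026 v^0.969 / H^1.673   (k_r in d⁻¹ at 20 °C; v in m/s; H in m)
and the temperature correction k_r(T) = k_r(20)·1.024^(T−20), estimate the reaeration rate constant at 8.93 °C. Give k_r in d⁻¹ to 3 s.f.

k_r ≈ 1.37 d⁻¹

k_r(20) = 5.026 × 1.08^0.969 / 1.94^1.673 = 5.026 × 1.077 / 3.030 = 1.787 d⁻¹.
k_r(8.93) = 1.787 × 1.024^(8.93−20) = 1.787 × 0.7691 = 1.374 d⁻¹.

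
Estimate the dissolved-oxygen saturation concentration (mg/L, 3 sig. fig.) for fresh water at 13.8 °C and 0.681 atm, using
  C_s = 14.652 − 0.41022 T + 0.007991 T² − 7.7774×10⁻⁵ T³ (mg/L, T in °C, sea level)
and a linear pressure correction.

C_s ≈ 7.02 mg/L

At sea level: C_s = 14.652 − 0.41022×13.8 + 0.007991×13.8² − 7.7774×10⁻⁵×13.8³ = 10.31 mg/L.
Pressure correction: C_s' = 10.31 × 0.681 = 7.020 mg/L.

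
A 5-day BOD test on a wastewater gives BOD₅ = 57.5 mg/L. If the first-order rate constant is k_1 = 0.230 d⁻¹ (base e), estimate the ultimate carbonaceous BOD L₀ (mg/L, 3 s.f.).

BOD₅ = L₀(1 − e^(−5k_1)) ⇒ L₀ = BOD₅ / (1 − e^(−5×0.230))
= 57.5 / (1 − 0.3166) = 57.5 / 0.6834 = 84.14 mg/L.

L₀ ≈ 84.1 mg/L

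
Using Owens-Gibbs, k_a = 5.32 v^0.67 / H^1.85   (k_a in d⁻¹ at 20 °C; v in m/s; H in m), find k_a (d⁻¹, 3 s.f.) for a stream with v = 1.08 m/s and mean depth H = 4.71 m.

k_a = 5.32 × 1.08^0.67 / 4.71^1.85 = 5.32 × 1.053 / 17.58 = 0.3186 d⁻¹.

k_a ≈ 0.319 d⁻¹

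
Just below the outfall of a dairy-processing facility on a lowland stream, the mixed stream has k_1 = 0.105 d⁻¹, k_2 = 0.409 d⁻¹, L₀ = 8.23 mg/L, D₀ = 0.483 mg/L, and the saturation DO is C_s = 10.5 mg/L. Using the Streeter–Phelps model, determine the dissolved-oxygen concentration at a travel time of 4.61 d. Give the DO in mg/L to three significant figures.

k_1 L₀/(k_2−k_1) = 0.105×8.23/(0.409−0.105) = 0.8641/0.3040 = 2.843 mg/L.
e^(−k_1 t) = e^(−0.105×4.610) = 0.6163; e^(−k_2 t) = e^(−0.409×4.610) = 0.1518.
D = 2.843 × (0.6163 − 0.1518) + 0.483 × 0.1518 = 1.320 + 0.07330 = 1.394 mg/L.
DO = C_s − D = 10.5 − 1.394 = 9.106 mg/L.

DO ≈ 9.11 mg/L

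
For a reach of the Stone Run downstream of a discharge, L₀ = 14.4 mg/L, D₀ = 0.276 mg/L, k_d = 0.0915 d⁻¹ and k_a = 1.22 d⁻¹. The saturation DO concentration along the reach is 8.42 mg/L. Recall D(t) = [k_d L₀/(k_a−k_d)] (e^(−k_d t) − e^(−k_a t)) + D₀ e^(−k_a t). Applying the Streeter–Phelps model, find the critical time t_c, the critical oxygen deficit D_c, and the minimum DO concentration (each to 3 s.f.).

With k_a/k_d = 13.33 and 1 − D₀(k_a−k_d)/(k_d L₀) = 0.7636,
t_c = ln(13.33 × 0.7636) / (1.22 − 0.0915) = ln(10.18) / 1.129 = 2.321/1.129 = 2.056 d.
L(t_c) = L₀ e^(−k_d t_c) = 14.4 × 0.8285 = 11.93 mg/L, and at the critical point k_a D_c = k_d L, so D_c = (0.0915/1.22) × 11.93 = 0.8948 mg/L.
Minimum DO = C_s − D_c = 8.42 − 0.8948 = 7.525 mg/L.

t_c ≈ 2.06 d; D_c ≈ 0.895 mg/L; min DO ≈ 7.53 mg/L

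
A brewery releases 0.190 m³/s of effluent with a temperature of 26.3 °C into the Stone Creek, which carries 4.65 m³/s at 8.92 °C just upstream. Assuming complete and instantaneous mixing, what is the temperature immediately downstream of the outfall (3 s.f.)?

9.60 °C

Flow-weighted mixing: C = (Q_r C_r + Q_w C_w)/(Q_r + Q_w)
= (4.65×8.92 + 0.190×26.3)/(4.65 + 0.190) = 46.48/4.840 = 9.602 °C.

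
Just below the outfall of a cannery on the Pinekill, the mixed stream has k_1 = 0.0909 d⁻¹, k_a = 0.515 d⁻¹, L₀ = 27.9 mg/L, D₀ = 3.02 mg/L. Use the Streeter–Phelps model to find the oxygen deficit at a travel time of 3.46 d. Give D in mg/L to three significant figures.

D ≈ 3.87 mg/L

k_1 L₀/(k_a−k_1) = 0.0909×27.9/(0.515−0.0909) = 2.536/0.4241 = 5.980 mg/L.
e^(−k_1 t) = e^(−0.0909×3.460) = 0.7301; e^(−k_a t) = e^(−0.515×3.460) = 0.1683.
D = 5.980 × (0.7301 − 0.1683) + 3.02 × 0.1683 = 3.360 + 0.5083 = 3.868 mg/L.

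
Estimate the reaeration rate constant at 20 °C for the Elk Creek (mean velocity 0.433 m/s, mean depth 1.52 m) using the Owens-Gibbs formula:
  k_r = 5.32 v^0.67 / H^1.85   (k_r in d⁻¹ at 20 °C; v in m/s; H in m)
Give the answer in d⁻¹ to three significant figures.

k_r ≈ 1.40 d⁻¹

k_r = 5.32 × 0.433^0.67 / 1.52^1.85 = 5.32 × 0.5708 / 2.170 = 1.399 d⁻¹.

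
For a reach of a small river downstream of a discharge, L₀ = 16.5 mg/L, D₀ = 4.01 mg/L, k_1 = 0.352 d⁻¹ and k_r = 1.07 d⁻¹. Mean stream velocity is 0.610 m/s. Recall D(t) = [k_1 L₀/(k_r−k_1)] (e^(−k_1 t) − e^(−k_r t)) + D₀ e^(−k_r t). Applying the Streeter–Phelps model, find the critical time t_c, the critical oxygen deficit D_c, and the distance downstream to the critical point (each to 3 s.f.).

t_c ≈ 0.595 d; D_c ≈ 4.40 mg/L; x_c ≈ 31.4 km

t_c = [1/(k_r−k_1)] ln[(k_r/k_1)(1 − D₀(k_r−k_1)/(k_1 L₀))]
= [1/(1.07−0.352)] ln[(1.07/0.352)(1 − 4.01×0.7180/(0.352×16.5))]
= (1/0.7180) ln[3.040 × 0.5043] = 1.393 × ln(1.533) = 1.393 × 0.4271 = 0.5949 d.
D_c = (k_1/k_r) L₀ e^(−k_1 t_c) = (0.352/1.07) × 16.5 × e^(−0.352×0.5949) = 0.3290 × 16.5 × 0.8111 = 4.402 mg/L.
x_c = v t_c = 0.610 m/s × 0.5949 d × 86400 s/d = 31350 m ≈ 31.4 km.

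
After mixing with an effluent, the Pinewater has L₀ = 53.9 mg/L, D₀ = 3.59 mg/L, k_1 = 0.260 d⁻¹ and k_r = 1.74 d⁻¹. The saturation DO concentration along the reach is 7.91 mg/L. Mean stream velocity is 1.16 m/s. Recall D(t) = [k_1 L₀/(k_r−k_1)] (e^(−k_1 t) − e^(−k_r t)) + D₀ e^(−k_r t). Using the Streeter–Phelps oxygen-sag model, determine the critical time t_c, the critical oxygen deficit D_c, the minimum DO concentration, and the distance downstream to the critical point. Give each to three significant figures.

t_c = [1/(k_r−k_1)] ln[(k_r/k_1)(1 − D₀(k_r−k_1)/(k_1 L₀))]
= [1/(1.74−0.260)] ln[(1.74/0.260)(1 − 3.59×1.480/(0.260×53.9))]
= (1/1.480) ln[6.692 × 0.6209] = 0.6757 × ln(4.155) = 0.6757 × 1.424 = 0.9624 d.
D_c = (k_1/k_r) L₀ e^(−k_1 t_c) = (0.260/1.74) × 53.9 × e^(−0.260×0.9624) = 0.1494 × 53.9 × 0.7786 = 6.271 mg/L.
Minimum DO = C_s − D_c = 7.91 − 6.271 = 1.639 mg/L.
x_c = v t_c = 1.16 m/s × 0.9624 d × 86400 s/d = 96450 m ≈ 96.5 km.

t_c ≈ 0.962 d; D_c ≈ 6.27 mg/L; min DO ≈ 1.64 mg/L; x_c ≈ 96.5 km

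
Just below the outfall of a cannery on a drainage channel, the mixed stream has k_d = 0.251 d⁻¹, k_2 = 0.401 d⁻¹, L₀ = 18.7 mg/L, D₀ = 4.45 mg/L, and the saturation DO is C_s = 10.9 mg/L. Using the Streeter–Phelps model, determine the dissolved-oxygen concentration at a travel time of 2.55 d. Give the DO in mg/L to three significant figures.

DO ≈ 4.06 mg/L

k_d L₀/(k_2−k_d) = 0.251×18.7/(0.401−0.251) = 4.694/0.1500 = 31.29 mg/L.
e^(−k_d t) = e^(−0.251×2.550) = 0.5273; e^(−k_2 t) = e^(−0.401×2.550) = 0.3597.
D = 31.29 × (0.5273 − 0.3597) + 4.45 × 0.3597 = 5.244 + 1.601 = 6.845 mg/L.
DO = C_s − D = 10.9 − 6.845 = 4.055 mg/L.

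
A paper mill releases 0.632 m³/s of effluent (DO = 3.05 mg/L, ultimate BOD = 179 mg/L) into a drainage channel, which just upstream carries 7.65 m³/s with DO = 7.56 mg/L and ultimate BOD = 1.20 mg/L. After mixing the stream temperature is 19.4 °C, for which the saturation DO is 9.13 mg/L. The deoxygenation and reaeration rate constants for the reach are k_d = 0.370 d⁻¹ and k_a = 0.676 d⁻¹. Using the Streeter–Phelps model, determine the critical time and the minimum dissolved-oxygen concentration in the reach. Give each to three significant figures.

t_c ≈ 1.60 d; minimum DO ≈ 4.66 mg/L

Mixed DO = (7.65×7.56 + 0.632×3.05)/(7.65+0.632) = 59.76/8.282 = 7.216 mg/L.
Mixed L₀ = (7.65×1.20 + 0.632×179)/(8.282) = 122.3/8.282 = 14.77 mg/L.
Initial deficit D₀ = C_s − DO₀ = 9.13 − 7.216 = 1.914 mg/L.
t_c = (1/0.3060) ln[(0.676/0.370)(1 − 1.914×0.3060/(0.370×14.77))] = 3.268 × ln(1.631) = 1.599 d.
D_c = (0.370/0.676) × 14.77 × e^(−0.370×1.599) = 0.5473 × 14.77 × 0.5534 = 4.473 mg/L.
Minimum DO = 9.13 − 4.473 = 4.657 mg/L.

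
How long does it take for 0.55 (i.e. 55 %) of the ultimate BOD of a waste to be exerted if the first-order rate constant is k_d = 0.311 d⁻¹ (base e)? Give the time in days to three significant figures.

y/L₀ = 1 − e^(−k_d t) = 0.55 ⇒ e^(−k_d t) = 0.450
t = −ln(0.450) / 0.311 = 0.7985 / 0.311 = 2.568 d.

t ≈ 2.57 d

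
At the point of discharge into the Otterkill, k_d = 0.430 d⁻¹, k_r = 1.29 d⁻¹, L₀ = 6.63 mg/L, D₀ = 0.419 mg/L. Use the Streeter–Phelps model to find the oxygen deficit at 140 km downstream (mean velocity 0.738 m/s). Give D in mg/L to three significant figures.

Travel time t = x/v = 140 km / (0.738 m/s) = 140000 m / 0.738 m/s = 189700 s = 2.196 d.
k_d L₀/(k_r−k_d) = 0.430×6.63/(1.29−0.430) = 2.851/0.8600 = 3.315 mg/L.
e^(−k_d t) = e^(−0.430×2.196) = 0.3890; e^(−k_r t) = e^(−1.29×2.196) = 0.05887.
D = 3.315 × (0.3890 − 0.05887) + 0.419 × 0.05887 = 1.094 + 0.02467 = 1.119 mg/L.

D ≈ 1.12 mg/L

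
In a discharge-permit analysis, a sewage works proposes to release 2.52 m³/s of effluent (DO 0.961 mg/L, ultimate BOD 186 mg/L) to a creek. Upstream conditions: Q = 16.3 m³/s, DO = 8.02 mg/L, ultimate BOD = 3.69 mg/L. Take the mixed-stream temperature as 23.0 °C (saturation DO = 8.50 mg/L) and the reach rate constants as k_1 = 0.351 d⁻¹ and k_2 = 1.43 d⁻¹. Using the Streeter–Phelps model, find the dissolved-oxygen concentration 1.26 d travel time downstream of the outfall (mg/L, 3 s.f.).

Mixed DO = (16.3×8.02 + 2.52×0.961)/(16.3+2.52) = 133.1/18.82 = 7.075 mg/L.
Mixed L₀ = (16.3×3.69 + 2.52×186)/(18.82) = 528.9/18.82 = 28.10 mg/L.
Initial deficit D₀ = C_s − DO₀ = 8.50 − 7.075 = 1.425 mg/L.
D(1.26) = [0.351×28.10/(1.43−0.351)](e^(−0.351×1.26) − e^(−1.43×1.26)) + 1.425 e^(−1.43×1.26)
= 9.141 × (0.6426 − 0.1650) + 1.425 × 0.1650 = 4.601 mg/L.
DO = 8.50 − 4.601 = 3.899 mg/L.

DO ≈ 3.90 mg/L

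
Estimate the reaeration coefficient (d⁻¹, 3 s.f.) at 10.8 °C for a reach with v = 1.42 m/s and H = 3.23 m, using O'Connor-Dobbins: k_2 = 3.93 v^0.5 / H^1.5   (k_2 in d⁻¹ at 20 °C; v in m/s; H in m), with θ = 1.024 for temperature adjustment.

k_2(20) = 3.93 × 1.42^0.5 / 3.23^1.5 = 3.93 × 1.192 / 5.805 = 0.8067 d⁻¹.
k_2(10.8) = 0.8067 × 1.024^(10.8−20) = 0.8067 × 0.8040 = 0.6486 d⁻¹.

k_2 ≈ 0.649 d⁻¹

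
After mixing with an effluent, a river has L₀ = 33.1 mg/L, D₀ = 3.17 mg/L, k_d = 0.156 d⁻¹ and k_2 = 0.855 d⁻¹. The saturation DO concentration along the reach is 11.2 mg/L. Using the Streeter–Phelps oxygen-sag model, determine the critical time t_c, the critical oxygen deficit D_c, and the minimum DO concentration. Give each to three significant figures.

With k_2/k_d = 5.481 and 1 − D₀(k_2−k_d)/(k_d L₀) = 0.5709,
t_c = ln(5.481 × 0.5709) / (0.855 − 0.156) = ln(3.129) / 0.6990 = 1.141/0.6990 = 1.632 d.
L(t_c) = L₀ e^(−k_d t_c) = 33.1 × 0.7753 = 25.66 mg/L, and at the critical point k_2 D_c = k_d L, so D_c = (0.156/0.855) × 25.66 = 4.682 mg/L.
Minimum DO = C_s − D_c = 11.2 − 4.682 = 6.518 mg/L.

t_c ≈ 1.63 d; D_c ≈ 4.68 mg/L; min DO ≈ 6.52 mg/L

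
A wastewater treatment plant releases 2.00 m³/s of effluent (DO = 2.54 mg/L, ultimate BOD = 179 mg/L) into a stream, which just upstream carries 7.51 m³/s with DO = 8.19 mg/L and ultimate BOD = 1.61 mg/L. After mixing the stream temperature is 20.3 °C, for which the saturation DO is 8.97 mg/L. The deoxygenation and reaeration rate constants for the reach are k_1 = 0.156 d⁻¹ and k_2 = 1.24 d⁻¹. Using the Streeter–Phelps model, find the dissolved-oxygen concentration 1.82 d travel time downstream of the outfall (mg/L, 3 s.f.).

DO ≈ 5.13 mg/L

Mixed DO = (7.51×8.19 + 2.00×2.54)/(7.51+2.00) = 66.59/9.510 = 7.002 mg/L.
Mixed L₀ = (7.51×1.61 + 2.00×179)/(9.510) = 370.1/9.510 = 38.92 mg/L.
Initial deficit D₀ = C_s − DO₀ = 8.97 − 7.002 = 1.968 mg/L.
D(1.82) = [0.156×38.92/(1.24−0.156)](e^(−0.156×1.82) − e^(−1.24×1.82)) + 1.968 e^(−1.24×1.82)
= 5.600 × (0.7528 − 0.1047) + 1.968 × 0.1047 = 3.836 mg/L.
DO = 8.97 − 3.836 = 5.134 mg/L.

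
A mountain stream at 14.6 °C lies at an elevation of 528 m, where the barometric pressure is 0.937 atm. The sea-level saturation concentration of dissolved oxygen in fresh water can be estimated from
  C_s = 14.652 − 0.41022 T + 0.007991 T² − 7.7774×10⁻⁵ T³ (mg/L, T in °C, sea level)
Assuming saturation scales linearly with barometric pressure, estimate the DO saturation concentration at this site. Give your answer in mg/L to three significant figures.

C_s ≈ 9.49 mg/L

At sea level: C_s = 14.652 − 0.41022×14.6 + 0.007991×14.6² − 7.7774×10⁻⁵×14.6³ = 10.12 mg/L.
Pressure correction: C_s' = 10.12 × 0.937 = 9.486 mg/L.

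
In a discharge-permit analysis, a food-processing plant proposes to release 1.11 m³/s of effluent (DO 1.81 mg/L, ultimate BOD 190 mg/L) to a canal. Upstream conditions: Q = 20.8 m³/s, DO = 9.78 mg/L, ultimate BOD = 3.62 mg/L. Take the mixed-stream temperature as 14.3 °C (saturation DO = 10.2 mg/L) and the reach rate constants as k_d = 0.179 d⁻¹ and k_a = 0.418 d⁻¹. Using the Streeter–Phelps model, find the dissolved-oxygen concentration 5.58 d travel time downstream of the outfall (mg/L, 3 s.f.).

Mixed DO = (20.8×9.78 + 1.11×1.81)/(20.8+1.11) = 205.4/21.91 = 9.376 mg/L.
Mixed L₀ = (20.8×3.62 + 1.11×190)/(21.91) = 286.2/21.91 = 13.06 mg/L.
Initial deficit D₀ = C_s − DO₀ = 10.2 − 9.376 = 0.8238 mg/L.
D(5.58) = [0.179×13.06/(0.418−0.179)](e^(−0.179×5.58) − e^(−0.418×5.58)) + 0.8238 e^(−0.418×5.58)
= 9.783 × (0.3683 − 0.09706) + 0.8238 × 0.09706 = 2.734 mg/L.
DO = 10.2 − 2.734 = 7.466 mg/L.

DO ≈ 7.47 mg/L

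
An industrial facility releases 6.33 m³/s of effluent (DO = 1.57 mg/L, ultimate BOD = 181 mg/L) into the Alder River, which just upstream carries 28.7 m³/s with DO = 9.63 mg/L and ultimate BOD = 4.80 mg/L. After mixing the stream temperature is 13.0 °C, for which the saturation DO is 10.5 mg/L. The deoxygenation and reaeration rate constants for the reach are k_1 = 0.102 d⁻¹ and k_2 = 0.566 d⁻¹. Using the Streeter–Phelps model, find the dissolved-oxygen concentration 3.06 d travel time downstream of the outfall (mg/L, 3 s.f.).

Mixed DO = (28.7×9.63 + 6.33×1.57)/(28.7+6.33) = 286.3/35.03 = 8.174 mg/L.
Mixed L₀ = (28.7×4.80 + 6.33×181)/(35.03) = 1283/35.03 = 36.64 mg/L.
Initial deficit D₀ = C_s − DO₀ = 10.5 − 8.174 = 2.326 mg/L.
D(3.06) = [0.102×36.64/(0.566−0.102)](e^(−0.102×3.06) − e^(−0.566×3.06)) + 2.326 e^(−0.566×3.06)
= 8.054 × (0.7319 − 0.1769) + 2.326 × 0.1769 = 4.881 mg/L.
DO = 10.5 − 4.881 = 5.619 mg/L.

DO ≈ 5.62 mg/L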